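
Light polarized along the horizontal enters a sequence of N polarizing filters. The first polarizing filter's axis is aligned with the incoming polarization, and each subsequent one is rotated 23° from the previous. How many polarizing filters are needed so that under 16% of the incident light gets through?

N = 13

First polarizer is aligned with the polarization: full transmission.
Each further stage multiplies by cos²(23°) = 0.8473.
After N polarizers: T = 0.8473^(N−1). Require T < 0.16 ⇒ N−1 > ln(0.16)/ln(0.8473) = 11.06, so N−1 ≥ 12 and N = 13.
Check: N=13 gives T = 0.137 < 0.16; N=12 gives T = 0.1616.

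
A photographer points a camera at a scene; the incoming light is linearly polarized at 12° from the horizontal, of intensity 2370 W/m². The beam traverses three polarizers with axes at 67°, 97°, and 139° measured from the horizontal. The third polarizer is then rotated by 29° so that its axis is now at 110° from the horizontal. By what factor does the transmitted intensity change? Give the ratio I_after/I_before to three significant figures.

I_new/I_old ≈ 1.72

Before rotation:
I₁ = I₀ cos²(67° − 12°) = I₀ cos²(55°) = 0.329 I₀.
I₂ = I₁ cos²(97° − 67°) = 0.329 I₀ · cos²(30°) = 0.2467 I₀.
I₃ = I₂ cos²(139° − 97°) = 0.2467 I₀ · cos²(42°) = 0.1363 I₀.
After rotation:
I₁ = I₀ cos²(67° − 12°) = I₀ cos²(55°) = 0.329 I₀.
I₂ = I₁ cos²(97° − 67°) = 0.329 I₀ · cos²(30°) = 0.2467 I₀.
I₃ = I₂ cos²(110° − 97°) = 0.2467 I₀ · cos²(13°) = 0.2343 I₀.
Ratio = 0.2343 / 0.1363 = 1.719.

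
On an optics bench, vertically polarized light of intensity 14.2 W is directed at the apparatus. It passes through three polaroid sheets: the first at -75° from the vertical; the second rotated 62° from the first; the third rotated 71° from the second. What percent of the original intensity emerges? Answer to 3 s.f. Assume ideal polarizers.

By Malus's law, I₁ = 14.2 W · cos²(75°) = 0.9512 W.
I₂ = I₁ · cos²(62°) = 0.9512 · 0.2204 = 0.2097 W.
I₃ = I₂ · cos²(71°) = 0.2097 · 0.106 = 0.02222 W.
That is 0.1565% of the incident intensity.

≈ 0.156%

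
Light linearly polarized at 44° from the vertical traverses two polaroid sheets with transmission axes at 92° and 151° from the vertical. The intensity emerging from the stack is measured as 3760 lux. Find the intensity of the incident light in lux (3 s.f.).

I₁ = I₀ cos²(92° − 44°) = I₀ cos²(48°) = 0.4477 I₀.
I₂ = I₁ cos²(151° − 92°) = 0.4477 I₀ · cos²(59°) = 0.1188 I₀.
So 3760 lux = 0.1188 I₀, giving I₀ = 3760/0.1188 = 3.166e+04 lux.

I₀ ≈ 3.17e4 lux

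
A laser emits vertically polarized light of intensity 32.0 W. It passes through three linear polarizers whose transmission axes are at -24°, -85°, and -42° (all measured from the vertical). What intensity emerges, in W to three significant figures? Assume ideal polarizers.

I ≈ 3.36 W

I₁ = 32.0 W · cos²(24°) = 26.71 W.
I₂ = I₁ · cos²(61°) = 26.71 · 0.235 = 6.277 W.
I₃ = I₂ · cos²(43°) = 6.277 · 0.5349 = 3.357 W.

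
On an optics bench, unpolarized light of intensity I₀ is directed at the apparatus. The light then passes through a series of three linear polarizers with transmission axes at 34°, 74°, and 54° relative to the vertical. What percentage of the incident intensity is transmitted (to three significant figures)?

≈ 25.9%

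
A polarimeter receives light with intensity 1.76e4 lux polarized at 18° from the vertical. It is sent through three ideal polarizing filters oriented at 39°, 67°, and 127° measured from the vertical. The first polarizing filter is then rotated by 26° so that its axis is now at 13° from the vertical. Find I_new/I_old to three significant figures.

I_new/I_old ≈ 0.505

Before rotation:
By Malus's law, I₁ = I₀ cos²(39° − 18°) = I₀ cos²(21°) = 0.8716 I₀.
I₂ = I₁ cos²(67° − 39°) = 0.8716 I₀ · cos²(28°) = 0.6795 I₀.
I₃ = I₂ cos²(127° − 67°) = 0.6795 I₀ · cos²(60°) = 0.1699 I₀.
After rotation:
I₁ = I₀ cos²(13° − 18°) = I₀ cos²(5°) = 0.9924 I₀.
I₂ = I₁ cos²(67° − 13°) = 0.9924 I₀ · cos²(54°) = 0.3429 I₀.
I₃ = I₂ cos²(127° − 67°) = 0.3429 I₀ · cos²(60°) = 0.08572 I₀.
Ratio = 0.08572 / 0.1699 = 0.5046.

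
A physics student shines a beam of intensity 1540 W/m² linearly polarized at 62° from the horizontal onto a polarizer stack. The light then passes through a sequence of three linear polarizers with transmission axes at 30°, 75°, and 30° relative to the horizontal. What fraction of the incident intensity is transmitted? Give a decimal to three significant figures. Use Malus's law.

I/I₀ ≈ 0.180

By Malus's law, I₁ = 1540 W/m² · cos²(32°) = 1108 W/m².
I₂ = I₁ · cos²(45°) = 1108 · 0.5 = 553.8 W/m².
I₃ = I₂ · cos²(45°) = 553.8 · 0.5 = 276.9 W/m².
Transmitted fraction = 0.1798.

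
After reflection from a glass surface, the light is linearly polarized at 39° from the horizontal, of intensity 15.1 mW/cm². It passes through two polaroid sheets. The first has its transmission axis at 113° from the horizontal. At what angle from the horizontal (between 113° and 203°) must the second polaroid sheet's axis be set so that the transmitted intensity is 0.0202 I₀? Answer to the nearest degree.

I₁ = I₀ cos²(113° − 39°) = I₀ cos²(74°) = 0.07598 I₀.
Need I₂/I₀ = 0.0202, so cos²(θ − 113°) = 0.0202 / 0.07598 = 0.2659.
θ − 113° = arccos(√0.2659) = 59.0°, giving θ ≈ 113 + 59.0 = 172.0°.

θ ≈ 172°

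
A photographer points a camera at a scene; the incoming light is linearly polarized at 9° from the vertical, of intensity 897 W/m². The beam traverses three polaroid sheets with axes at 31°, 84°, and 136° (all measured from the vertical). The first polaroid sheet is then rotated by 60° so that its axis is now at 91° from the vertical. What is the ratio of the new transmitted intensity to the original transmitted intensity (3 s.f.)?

I_new/I_old ≈ 0.0613

Before rotation:
I₁ = I₀ cos²(31° − 9°) = I₀ cos²(22°) = 0.8597 I₀.
I₂ = I₁ cos²(84° − 31°) = 0.8597 I₀ · cos²(53°) = 0.3114 I₀.
I₃ = I₂ cos²(136° − 84°) = 0.3114 I₀ · cos²(52°) = 0.118 I₀.
After rotation:
I₁ = I₀ cos²(91° − 9°) = I₀ cos²(82°) = 0.01937 I₀.
I₂ = I₁ cos²(84° − 91°) = 0.01937 I₀ · cos²(7°) = 0.01908 I₀.
I₃ = I₂ cos²(136° − 84°) = 0.01908 I₀ · cos²(52°) = 0.007233 I₀.
Ratio = 0.007233 / 0.118 = 0.06129.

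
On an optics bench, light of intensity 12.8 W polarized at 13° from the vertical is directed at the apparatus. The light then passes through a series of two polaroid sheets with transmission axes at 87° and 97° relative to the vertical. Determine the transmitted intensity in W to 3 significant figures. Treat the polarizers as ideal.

I ≈ 0.943 W

I₁ = 12.8 W · cos²(74°) = 0.9725 W.
I₂ = I₁ · cos²(10°) = 0.9725 · 0.9698 = 0.9432 W.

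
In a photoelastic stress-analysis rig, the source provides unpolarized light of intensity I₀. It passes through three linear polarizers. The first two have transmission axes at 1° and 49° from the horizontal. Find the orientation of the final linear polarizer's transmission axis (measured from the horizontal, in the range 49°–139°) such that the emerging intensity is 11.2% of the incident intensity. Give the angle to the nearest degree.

θ ≈ 94°

Unpolarized light through the first polarizer → I₁ = ½ I₀, now polarized at 1°.
I₂ = I₁ cos²(49° − 1°) = 0.5 I₀ · cos²(48°) = 0.2239 I₀.
Need I₃/I₀ = 0.112, so cos²(θ − 49°) = 0.112 / 0.2239 = 0.5003.
θ − 49° = arccos(√0.5003) = 45.0°, giving θ ≈ 49 + 45.0 = 94.0°.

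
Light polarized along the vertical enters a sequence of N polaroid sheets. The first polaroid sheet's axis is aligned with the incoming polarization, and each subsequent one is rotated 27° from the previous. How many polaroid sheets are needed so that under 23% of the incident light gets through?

First polarizer is aligned with the polarization: full transmission.
Each further stage multiplies by cos²(27°) = 0.7939.
After N polarizers: T = 0.7939^(N−1). Require T < 0.23 ⇒ N−1 > ln(0.23)/ln(0.7939) = 6.37, so N−1 ≥ 7 and N = 8.
Check: N=8 gives T = 0.1988 < 0.23; N=7 gives T = 0.2504.

N = 8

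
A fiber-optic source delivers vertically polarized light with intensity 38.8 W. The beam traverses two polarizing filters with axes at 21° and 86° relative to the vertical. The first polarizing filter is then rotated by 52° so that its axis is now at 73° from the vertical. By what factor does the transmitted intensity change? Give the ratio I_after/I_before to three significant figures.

I_new/I_old ≈ 0.521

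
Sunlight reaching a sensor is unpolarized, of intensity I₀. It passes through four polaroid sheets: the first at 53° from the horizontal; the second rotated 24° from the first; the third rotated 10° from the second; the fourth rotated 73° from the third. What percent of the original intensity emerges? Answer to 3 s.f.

≈ 3.46%

Unpolarized light through the first polarizer → I₁ = ½ I₀, now polarized at 53°.
I₂ = I₁ cos²(24°) = 0.5 · 0.8346 I₀ = 0.4173 I₀.
I₃ = I₂ cos²(10°) = 0.4173 · 0.9698 I₀ = 0.4047 I₀.
I₄ = I₃ cos²(73°) = 0.4047 · 0.08548 I₀ = 0.03459 I₀.
That is 3.459% of the incident intensity.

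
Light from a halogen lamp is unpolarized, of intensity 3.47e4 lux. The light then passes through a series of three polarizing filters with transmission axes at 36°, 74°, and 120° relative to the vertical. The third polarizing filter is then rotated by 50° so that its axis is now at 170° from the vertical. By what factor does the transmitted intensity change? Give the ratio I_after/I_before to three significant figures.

Before rotation:
Unpolarized light through the first polarizer → I₁ = ½ I₀, now polarized at 36°.
I₂ = I₁ cos²(74° − 36°) = 0.5 I₀ · cos²(38°) = 0.3105 I₀.
I₃ = I₂ cos²(120° − 74°) = 0.3105 I₀ · cos²(46°) = 0.1498 I₀.
After rotation:
Unpolarized light through the first polarizer → I₁ = ½ I₀, now polarized at 36°.
I₂ = I₁ cos²(74° − 36°) = 0.5 I₀ · cos²(38°) = 0.3105 I₀.
Angle between axes 2 and 3: 84°. I₃ = 0.3105 I₀ · cos²(84°) = 0.003392 I₀.
Ratio = 0.003392 / 0.1498 = 0.02264.

I_new/I_old ≈ 0.0226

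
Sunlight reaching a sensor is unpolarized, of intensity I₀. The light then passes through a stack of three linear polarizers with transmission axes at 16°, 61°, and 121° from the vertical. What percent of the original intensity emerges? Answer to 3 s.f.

≈ 6.25%

Unpolarized light through the first polarizer → I₁ = ½ I₀, now polarized at 16°.
I₂ = I₁ cos²(61° − 16°) = 0.5 I₀ · cos²(45°) = 0.25 I₀.
I₃ = I₂ cos²(121° − 61°) = 0.25 I₀ · cos²(60°) = 0.0625 I₀.
That is 6.25% of the incident intensity.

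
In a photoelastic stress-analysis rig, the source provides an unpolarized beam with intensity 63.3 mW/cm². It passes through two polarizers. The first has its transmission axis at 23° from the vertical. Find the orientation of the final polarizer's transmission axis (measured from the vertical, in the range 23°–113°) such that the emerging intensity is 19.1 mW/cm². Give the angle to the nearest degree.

Unpolarized light through the first polarizer → I₁ = ½ I₀, now polarized at 23°.
Target fraction: 19.1 / 63.3 mW/cm² = 0.3017 of I₀.
Need I₂/I₀ = 0.3017, so cos²(θ − 23°) = 0.3017 / 0.5 = 0.6035.
θ − 23° = arccos(√0.6035) = 39.0°, giving θ ≈ 23 + 39.0 = 62.0°.

θ ≈ 62°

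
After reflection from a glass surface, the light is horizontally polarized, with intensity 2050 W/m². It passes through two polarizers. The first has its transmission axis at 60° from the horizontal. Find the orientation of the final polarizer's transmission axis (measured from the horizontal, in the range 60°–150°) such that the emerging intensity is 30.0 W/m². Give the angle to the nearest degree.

θ ≈ 136°

I₁ = I₀ cos²(60° − 0°) = I₀ cos²(60°) = 0.25 I₀.
Target fraction: 30.0 / 2050 W/m² = 0.01463 of I₀.
Need I₂/I₀ = 0.01463, so cos²(θ − 60°) = 0.01463 / 0.25 = 0.05854.
θ − 60° = arccos(√0.05854) = 76.0°, giving θ ≈ 60 + 76.0 = 136.0°.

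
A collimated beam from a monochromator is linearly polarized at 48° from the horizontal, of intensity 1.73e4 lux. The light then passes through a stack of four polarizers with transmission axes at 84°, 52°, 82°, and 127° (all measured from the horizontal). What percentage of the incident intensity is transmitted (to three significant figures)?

I₁ = 1.73e4 lux · cos²(36°) = 1.132e+04 lux.
I₂ = I₁ · cos²(32°) = 1.132e+04 · 0.7192 = 8143 lux.
I₃ = I₂ · cos²(30°) = 8143 · 0.75 = 6108 lux.
I₄ = I₃ · cos²(45°) = 6108 · 0.5 = 3054 lux.
That is 17.65% of the incident intensity.

≈ 17.7%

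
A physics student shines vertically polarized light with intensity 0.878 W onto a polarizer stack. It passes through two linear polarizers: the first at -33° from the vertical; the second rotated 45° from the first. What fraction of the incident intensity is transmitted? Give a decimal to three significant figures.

I/I₀ ≈ 0.352

I₁ = 0.878 W · cos²(33°) = 0.6176 W.
I₂ = I₁ · cos²(45°) = 0.6176 · 0.5 = 0.3088 W.
Transmitted fraction = 0.3517.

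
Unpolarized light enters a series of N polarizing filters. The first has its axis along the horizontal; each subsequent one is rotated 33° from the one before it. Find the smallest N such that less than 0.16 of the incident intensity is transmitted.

First polarizer halves the unpolarized light: factor 1/2.
Each further stage multiplies by cos²(33°) = 0.7034.
After N polarizers: T = 0.5·0.7034^(N−1). Require T < 0.16 ⇒ N−1 > ln(0.16/0.5)/ln(0.7034) = 3.24, so N−1 ≥ 4 and N = 5.
Check: N=5 gives T = 0.1224 < 0.16; N=4 gives T = 0.174.

N = 5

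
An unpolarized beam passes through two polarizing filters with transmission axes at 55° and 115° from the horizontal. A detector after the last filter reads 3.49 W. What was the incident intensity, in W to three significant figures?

Unpolarized light through the first polarizer → I₁ = ½ I₀, now polarized at 55°.
I₂ = I₁ cos²(115° − 55°) = 0.5 I₀ · cos²(60°) = 0.125 I₀.
So 3.49 W = 0.125 I₀, giving I₀ = 3.49/0.125 = 27.92 W.

I₀ ≈ 27.9 W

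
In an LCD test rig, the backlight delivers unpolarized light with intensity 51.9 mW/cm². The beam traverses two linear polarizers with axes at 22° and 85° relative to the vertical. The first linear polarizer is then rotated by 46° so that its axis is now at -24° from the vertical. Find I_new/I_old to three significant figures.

I_new/I_old ≈ 0.514

Before rotation:
Unpolarized light through the first polarizer → I₁ = ½ I₀, now polarized at 22°.
I₂ = I₁ cos²(85° − 22°) = 0.5 I₀ · cos²(63°) = 0.1031 I₀.
After rotation:
Unpolarized light through the first polarizer → I₁ = ½ I₀, now polarized at -24°.
Angle between axes 1 and 2: 71°. I₂ = 0.5 I₀ · cos²(71°) = 0.053 I₀.
Ratio = 0.053 / 0.1031 = 0.5143.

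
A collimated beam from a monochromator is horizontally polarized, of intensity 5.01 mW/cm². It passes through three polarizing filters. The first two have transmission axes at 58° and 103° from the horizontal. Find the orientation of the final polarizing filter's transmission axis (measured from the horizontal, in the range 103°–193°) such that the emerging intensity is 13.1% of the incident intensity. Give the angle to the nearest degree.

I₁ = I₀ cos²(58° − 0°) = I₀ cos²(58°) = 0.2808 I₀.
I₂ = I₁ cos²(103° − 58°) = 0.2808 I₀ · cos²(45°) = 0.1404 I₀.
Need I₃/I₀ = 0.131, so cos²(θ − 103°) = 0.131 / 0.1404 = 0.933.
θ − 103° = arccos(√0.933) = 15.0°, giving θ ≈ 103 + 15.0 = 118.0°.

θ ≈ 118°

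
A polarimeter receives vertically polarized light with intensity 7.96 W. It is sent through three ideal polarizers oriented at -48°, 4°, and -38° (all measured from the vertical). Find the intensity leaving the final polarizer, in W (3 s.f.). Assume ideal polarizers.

I ≈ 0.746 W

I₁ = 7.96 W · cos²(48°) = 3.564 W.
I₂ = I₁ · cos²(52°) = 3.564 · 0.379 = 1.351 W.
I₃ = I₂ · cos²(42°) = 1.351 · 0.5523 = 0.746 W.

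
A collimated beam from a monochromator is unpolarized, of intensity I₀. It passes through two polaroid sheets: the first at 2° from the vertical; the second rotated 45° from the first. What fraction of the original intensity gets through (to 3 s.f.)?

Unpolarized light through the first polarizer → I₁ = ½ I₀, now polarized at 2°.
I₂ = I₁ cos²(45°) = 0.5 · 0.5 I₀ = 0.25 I₀.
Transmitted fraction = 0.25.

≈ 0.250 I₀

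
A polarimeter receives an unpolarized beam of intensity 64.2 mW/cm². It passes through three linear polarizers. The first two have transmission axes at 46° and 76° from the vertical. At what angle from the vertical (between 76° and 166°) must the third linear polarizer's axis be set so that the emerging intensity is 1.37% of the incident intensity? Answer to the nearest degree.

θ ≈ 155°

Unpolarized light through the first polarizer → I₁ = ½ I₀, now polarized at 46°.
I₂ = I₁ cos²(76° − 46°) = 0.5 I₀ · cos²(30°) = 0.375 I₀.
Need I₃/I₀ = 0.0137, so cos²(θ − 76°) = 0.0137 / 0.375 = 0.03653.
θ − 76° = arccos(√0.03653) = 79.0°, giving θ ≈ 76 + 79.0 = 155.0°.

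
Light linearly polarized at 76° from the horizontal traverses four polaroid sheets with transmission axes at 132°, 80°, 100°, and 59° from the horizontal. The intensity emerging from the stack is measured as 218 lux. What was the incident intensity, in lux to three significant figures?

I₀ ≈ 3660 lux

By Malus's law, I₁ = I₀ cos²(132° − 76°) = I₀ cos²(56°) = 0.3127 I₀.
I₂ = I₁ cos²(80° − 132°) = 0.3127 I₀ · cos²(52°) = 0.1185 I₀.
I₃ = I₂ cos²(100° − 80°) = 0.1185 I₀ · cos²(20°) = 0.1047 I₀.
I₄ = I₃ cos²(59° − 100°) = 0.1047 I₀ · cos²(41°) = 0.05961 I₀.
So 218 lux = 0.05961 I₀, giving I₀ = 218/0.05961 = 3657 lux.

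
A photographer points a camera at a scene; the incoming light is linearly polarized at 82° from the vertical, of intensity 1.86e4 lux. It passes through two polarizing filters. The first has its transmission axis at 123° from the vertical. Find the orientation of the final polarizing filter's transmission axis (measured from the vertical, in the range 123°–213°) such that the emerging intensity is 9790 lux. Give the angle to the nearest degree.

θ ≈ 139°

I₁ = I₀ cos²(123° − 82°) = I₀ cos²(41°) = 0.5696 I₀.
Target fraction: 9790 / 1.86e4 lux = 0.5263 of I₀.
Need I₂/I₀ = 0.5263, so cos²(θ − 123°) = 0.5263 / 0.5696 = 0.9241.
θ − 123° = arccos(√0.9241) = 16.0°, giving θ ≈ 123 + 16.0 = 139.0°.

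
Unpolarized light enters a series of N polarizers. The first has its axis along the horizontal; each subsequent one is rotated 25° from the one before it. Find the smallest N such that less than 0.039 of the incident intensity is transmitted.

First polarizer halves the unpolarized light: factor 1/2.
Each further stage multiplies by cos²(25°) = 0.8214.
After N polarizers: T = 0.5·0.8214^(N−1). Require T < 0.039 ⇒ N−1 > ln(0.039/0.5)/ln(0.8214) = 12.97, so N−1 ≥ 13 and N = 14.
Check: N=14 gives T = 0.03874 < 0.039; N=13 gives T = 0.04716.

N = 14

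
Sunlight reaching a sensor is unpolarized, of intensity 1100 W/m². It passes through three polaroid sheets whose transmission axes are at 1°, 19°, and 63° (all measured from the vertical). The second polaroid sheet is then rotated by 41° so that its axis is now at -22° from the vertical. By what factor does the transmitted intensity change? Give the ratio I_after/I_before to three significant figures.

Before rotation:
Unpolarized light through the first polarizer → I₁ = ½ I₀, now polarized at 1°.
I₂ = I₁ cos²(19° − 1°) = 0.5 I₀ · cos²(18°) = 0.4523 I₀.
I₃ = I₂ cos²(63° − 19°) = 0.4523 I₀ · cos²(44°) = 0.234 I₀.
After rotation:
Unpolarized light through the first polarizer → I₁ = ½ I₀, now polarized at 1°.
I₂ = I₁ cos²(-22° − 1°) = 0.5 I₀ · cos²(23°) = 0.4237 I₀.
I₃ = I₂ cos²(63° + 22°) = 0.4237 I₀ · cos²(85°) = 0.003218 I₀.
Ratio = 0.003218 / 0.234 = 0.01375.

I_new/I_old ≈ 0.0138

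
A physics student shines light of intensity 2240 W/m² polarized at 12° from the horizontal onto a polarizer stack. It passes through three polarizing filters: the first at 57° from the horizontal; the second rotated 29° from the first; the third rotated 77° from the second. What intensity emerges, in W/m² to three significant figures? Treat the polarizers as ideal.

I ≈ 43.4 W/m²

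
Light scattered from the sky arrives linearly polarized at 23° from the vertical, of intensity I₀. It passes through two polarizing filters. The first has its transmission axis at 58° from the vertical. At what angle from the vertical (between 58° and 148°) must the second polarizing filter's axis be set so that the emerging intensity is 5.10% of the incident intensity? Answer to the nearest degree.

θ ≈ 132°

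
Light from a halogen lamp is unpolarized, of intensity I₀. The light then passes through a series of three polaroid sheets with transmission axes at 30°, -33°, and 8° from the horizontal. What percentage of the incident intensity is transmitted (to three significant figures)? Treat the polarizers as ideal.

Unpolarized light through the first polarizer → I₁ = ½ I₀, now polarized at 30°.
I₂ = I₁ cos²(-33° − 30°) = 0.5 I₀ · cos²(63°) = 0.1031 I₀.
I₃ = I₂ cos²(8° + 33°) = 0.1031 I₀ · cos²(41°) = 0.0587 I₀.
That is 5.87% of the incident intensity.

≈ 5.87%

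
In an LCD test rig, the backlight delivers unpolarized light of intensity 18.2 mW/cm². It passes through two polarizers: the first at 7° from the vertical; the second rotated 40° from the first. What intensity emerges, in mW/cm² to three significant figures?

Unpolarized light through the first polarizer → I₁ = 18.2 mW/cm²/2 = 9.1 mW/cm², polarized at 7°.
I₂ = I₁ · cos²(40°) = 9.1 · 0.5868 = 5.34 mW/cm².

I ≈ 5.34 mW/cm²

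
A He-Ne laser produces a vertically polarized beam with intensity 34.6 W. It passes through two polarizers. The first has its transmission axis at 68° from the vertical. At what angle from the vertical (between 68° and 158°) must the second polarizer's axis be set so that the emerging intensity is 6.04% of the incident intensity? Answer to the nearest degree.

By Malus's law, I₁ = I₀ cos²(68° − 0°) = I₀ cos²(68°) = 0.1403 I₀.
Need I₂/I₀ = 0.0604, so cos²(θ − 68°) = 0.0604 / 0.1403 = 0.4304.
θ − 68° = arccos(√0.4304) = 49.0°, giving θ ≈ 68 + 49.0 = 117.0°.

θ ≈ 117°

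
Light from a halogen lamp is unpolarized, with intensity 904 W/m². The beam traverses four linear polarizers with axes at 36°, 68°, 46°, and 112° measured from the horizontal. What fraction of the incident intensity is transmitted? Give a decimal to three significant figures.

I/I₀ ≈ 0.0511

Unpolarized light through the first polarizer → I₁ = 904 W/m²/2 = 452 W/m², polarized at 36°.
I₂ = I₁ · cos²(32°) = 452 · 0.7192 = 325.1 W/m².
I₃ = I₂ · cos²(22°) = 325.1 · 0.8597 = 279.5 W/m².
I₄ = I₃ · cos²(66°) = 279.5 · 0.1654 = 46.23 W/m².
Transmitted fraction = 0.05114.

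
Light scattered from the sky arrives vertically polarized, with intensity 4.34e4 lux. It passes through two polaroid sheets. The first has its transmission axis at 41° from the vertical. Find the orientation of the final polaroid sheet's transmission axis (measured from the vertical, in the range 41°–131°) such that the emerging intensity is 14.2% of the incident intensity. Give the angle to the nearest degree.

θ ≈ 101°

I₁ = I₀ cos²(41° − 0°) = I₀ cos²(41°) = 0.5696 I₀.
Need I₂/I₀ = 0.142, so cos²(θ − 41°) = 0.142 / 0.5696 = 0.2493.
θ − 41° = arccos(√0.2493) = 60.0°, giving θ ≈ 41 + 60.0 = 101.0°.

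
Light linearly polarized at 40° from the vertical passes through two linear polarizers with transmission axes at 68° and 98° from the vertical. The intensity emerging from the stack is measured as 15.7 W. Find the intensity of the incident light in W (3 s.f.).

I₀ ≈ 26.9 W

By Malus's law, I₁ = I₀ cos²(68° − 40°) = I₀ cos²(28°) = 0.7796 I₀.
I₂ = I₁ cos²(98° − 68°) = 0.7796 I₀ · cos²(30°) = 0.5847 I₀.
So 15.7 W = 0.5847 I₀, giving I₀ = 15.7/0.5847 = 26.85 W.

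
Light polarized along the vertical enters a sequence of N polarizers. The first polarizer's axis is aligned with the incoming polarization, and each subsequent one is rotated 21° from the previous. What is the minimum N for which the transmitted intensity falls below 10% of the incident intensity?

N = 18

First polarizer is aligned with the polarization: full transmission.
Each further stage multiplies by cos²(21°) = 0.8716.
After N polarizers: T = 0.8716^(N−1). Require T < 0.10 ⇒ N−1 > ln(0.10)/ln(0.8716) = 16.75, so N−1 ≥ 17 and N = 18.
Check: N=18 gives T = 0.09664 < 0.10; N=17 gives T = 0.1109.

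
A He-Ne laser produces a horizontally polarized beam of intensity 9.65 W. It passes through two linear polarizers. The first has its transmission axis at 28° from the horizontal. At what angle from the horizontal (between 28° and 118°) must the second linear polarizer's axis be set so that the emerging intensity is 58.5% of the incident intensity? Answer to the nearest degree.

By Malus's law, I₁ = I₀ cos²(28° − 0°) = I₀ cos²(28°) = 0.7796 I₀.
Need I₂/I₀ = 0.585, so cos²(θ − 28°) = 0.585 / 0.7796 = 0.7504.
θ − 28° = arccos(√0.7504) = 30.0°, giving θ ≈ 28 + 30.0 = 58.0°.

θ ≈ 58°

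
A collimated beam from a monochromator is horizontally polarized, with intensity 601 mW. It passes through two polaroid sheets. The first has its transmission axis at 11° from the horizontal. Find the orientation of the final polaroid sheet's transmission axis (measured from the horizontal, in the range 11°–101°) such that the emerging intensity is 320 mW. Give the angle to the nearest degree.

I₁ = I₀ cos²(11° − 0°) = I₀ cos²(11°) = 0.9636 I₀.
Target fraction: 320 / 601 mW = 0.5324 of I₀.
Need I₂/I₀ = 0.5324, so cos²(θ − 11°) = 0.5324 / 0.9636 = 0.5526.
θ − 11° = arccos(√0.5526) = 42.0°, giving θ ≈ 11 + 42.0 = 53.0°.

θ ≈ 53°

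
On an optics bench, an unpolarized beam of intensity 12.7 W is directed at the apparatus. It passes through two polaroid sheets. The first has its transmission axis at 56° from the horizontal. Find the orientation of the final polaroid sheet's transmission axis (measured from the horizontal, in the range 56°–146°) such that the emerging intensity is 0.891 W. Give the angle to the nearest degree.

θ ≈ 124°

Unpolarized light through the first polarizer → I₁ = ½ I₀, now polarized at 56°.
Target fraction: 0.891 / 12.7 W = 0.07016 of I₀.
Need I₂/I₀ = 0.07016, so cos²(θ − 56°) = 0.07016 / 0.5 = 0.1403.
θ − 56° = arccos(√0.1403) = 68.0°, giving θ ≈ 56 + 68.0 = 124.0°.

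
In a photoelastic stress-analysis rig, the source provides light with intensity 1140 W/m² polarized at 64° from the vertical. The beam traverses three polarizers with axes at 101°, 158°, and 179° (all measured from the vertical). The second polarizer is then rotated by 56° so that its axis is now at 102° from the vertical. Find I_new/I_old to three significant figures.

Before rotation:
I₁ = I₀ cos²(101° − 64°) = I₀ cos²(37°) = 0.6378 I₀.
I₂ = I₁ cos²(158° − 101°) = 0.6378 I₀ · cos²(57°) = 0.1892 I₀.
I₃ = I₂ cos²(179° − 158°) = 0.1892 I₀ · cos²(21°) = 0.1649 I₀.
After rotation:
I₁ = I₀ cos²(101° − 64°) = I₀ cos²(37°) = 0.6378 I₀.
I₂ = I₁ cos²(102° − 101°) = 0.6378 I₀ · cos²(1°) = 0.6376 I₀.
I₃ = I₂ cos²(179° − 102°) = 0.6376 I₀ · cos²(77°) = 0.03227 I₀.
Ratio = 0.03227 / 0.1649 = 0.1957.

I_new/I_old ≈ 0.196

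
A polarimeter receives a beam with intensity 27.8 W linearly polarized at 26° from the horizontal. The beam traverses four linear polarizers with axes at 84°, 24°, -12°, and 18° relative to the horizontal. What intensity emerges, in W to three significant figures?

I ≈ 0.958 W

By Malus's law, I₁ = 27.8 W · cos²(58°) = 7.807 W.
I₂ = I₁ · cos²(60°) = 7.807 · 0.25 = 1.952 W.
I₃ = I₂ · cos²(36°) = 1.952 · 0.6545 = 1.277 W.
I₄ = I₃ · cos²(30°) = 1.277 · 0.75 = 0.958 W.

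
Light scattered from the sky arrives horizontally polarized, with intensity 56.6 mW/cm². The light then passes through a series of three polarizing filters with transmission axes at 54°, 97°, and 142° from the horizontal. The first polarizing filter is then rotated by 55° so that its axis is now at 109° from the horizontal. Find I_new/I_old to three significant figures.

Before rotation:
I₁ = I₀ cos²(54° − 0°) = I₀ cos²(54°) = 0.3455 I₀.
I₂ = I₁ cos²(97° − 54°) = 0.3455 I₀ · cos²(43°) = 0.1848 I₀.
I₃ = I₂ cos²(142° − 97°) = 0.1848 I₀ · cos²(45°) = 0.0924 I₀.
After rotation:
I₁ = I₀ cos²(109° − 0°) = I₀ cos²(71°) = 0.106 I₀.
I₂ = I₁ cos²(97° − 109°) = 0.106 I₀ · cos²(12°) = 0.1014 I₀.
I₃ = I₂ cos²(142° − 97°) = 0.1014 I₀ · cos²(45°) = 0.05071 I₀.
Ratio = 0.05071 / 0.0924 = 0.5488.

I_new/I_old ≈ 0.549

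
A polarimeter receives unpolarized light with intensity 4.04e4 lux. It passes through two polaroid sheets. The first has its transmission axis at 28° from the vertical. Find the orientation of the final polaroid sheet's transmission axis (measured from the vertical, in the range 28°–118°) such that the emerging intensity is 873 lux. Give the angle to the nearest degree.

Unpolarized light through the first polarizer → I₁ = ½ I₀, now polarized at 28°.
Target fraction: 873 / 4.04e4 lux = 0.02161 of I₀.
Need I₂/I₀ = 0.02161, so cos²(θ − 28°) = 0.02161 / 0.5 = 0.04322.
θ − 28° = arccos(√0.04322) = 78.0°, giving θ ≈ 28 + 78.0 = 106.0°.

θ ≈ 106°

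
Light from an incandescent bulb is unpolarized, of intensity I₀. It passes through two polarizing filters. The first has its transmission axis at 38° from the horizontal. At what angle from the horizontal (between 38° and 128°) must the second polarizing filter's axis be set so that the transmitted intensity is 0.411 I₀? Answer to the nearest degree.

Unpolarized light through the first polarizer → I₁ = ½ I₀, now polarized at 38°.
Need I₂/I₀ = 0.411, so cos²(θ − 38°) = 0.411 / 0.5 = 0.822.
θ − 38° = arccos(√0.822) = 25.0°, giving θ ≈ 38 + 25.0 = 63.0°.

θ ≈ 63°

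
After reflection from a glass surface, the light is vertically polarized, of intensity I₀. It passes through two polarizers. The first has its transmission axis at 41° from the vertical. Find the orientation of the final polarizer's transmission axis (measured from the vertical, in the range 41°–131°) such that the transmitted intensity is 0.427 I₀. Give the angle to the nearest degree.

By Malus's law, I₁ = I₀ cos²(41° − 0°) = I₀ cos²(41°) = 0.5696 I₀.
Need I₂/I₀ = 0.427, so cos²(θ − 41°) = 0.427 / 0.5696 = 0.7497.
θ − 41° = arccos(√0.7497) = 30.0°, giving θ ≈ 41 + 30.0 = 71.0°.

θ ≈ 71°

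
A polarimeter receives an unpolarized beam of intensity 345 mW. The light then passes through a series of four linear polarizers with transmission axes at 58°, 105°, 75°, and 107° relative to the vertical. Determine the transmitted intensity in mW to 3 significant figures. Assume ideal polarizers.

I ≈ 43.3 mW

Unpolarized light through the first polarizer → I₁ = 345 mW/2 = 172.5 mW, polarized at 58°.
I₂ = I₁ · cos²(47°) = 172.5 · 0.4651 = 80.23 mW.
I₃ = I₂ · cos²(30°) = 80.23 · 0.75 = 60.18 mW.
I₄ = I₃ · cos²(32°) = 60.18 · 0.7192 = 43.28 mW.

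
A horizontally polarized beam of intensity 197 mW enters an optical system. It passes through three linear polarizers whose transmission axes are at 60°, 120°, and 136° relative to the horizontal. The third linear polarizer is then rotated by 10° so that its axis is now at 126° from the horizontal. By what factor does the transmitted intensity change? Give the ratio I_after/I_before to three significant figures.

I_new/I_old ≈ 1.07

Before rotation:
By Malus's law, I₁ = I₀ cos²(60° − 0°) = I₀ cos²(60°) = 0.25 I₀.
I₂ = I₁ cos²(120° − 60°) = 0.25 I₀ · cos²(60°) = 0.0625 I₀.
I₃ = I₂ cos²(136° − 120°) = 0.0625 I₀ · cos²(16°) = 0.05775 I₀.
After rotation:
I₁ = I₀ cos²(60° − 0°) = I₀ cos²(60°) = 0.25 I₀.
I₂ = I₁ cos²(120° − 60°) = 0.25 I₀ · cos²(60°) = 0.0625 I₀.
I₃ = I₂ cos²(126° − 120°) = 0.0625 I₀ · cos²(6°) = 0.06182 I₀.
Ratio = 0.06182 / 0.05775 = 1.07.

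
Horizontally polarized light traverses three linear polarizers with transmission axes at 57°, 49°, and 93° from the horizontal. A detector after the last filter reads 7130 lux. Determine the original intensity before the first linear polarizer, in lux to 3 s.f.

By Malus's law, I₁ = I₀ cos²(57° − 0°) = I₀ cos²(57°) = 0.2966 I₀.
I₂ = I₁ cos²(49° − 57°) = 0.2966 I₀ · cos²(8°) = 0.2909 I₀.
I₃ = I₂ cos²(93° − 49°) = 0.2909 I₀ · cos²(44°) = 0.1505 I₀.
So 7130 lux = 0.1505 I₀, giving I₀ = 7130/0.1505 = 4.737e+04 lux.

I₀ ≈ 4.74e4 lux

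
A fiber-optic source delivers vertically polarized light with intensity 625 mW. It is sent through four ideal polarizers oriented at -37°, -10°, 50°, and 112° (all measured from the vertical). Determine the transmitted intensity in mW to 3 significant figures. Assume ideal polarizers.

I ≈ 17.4 mW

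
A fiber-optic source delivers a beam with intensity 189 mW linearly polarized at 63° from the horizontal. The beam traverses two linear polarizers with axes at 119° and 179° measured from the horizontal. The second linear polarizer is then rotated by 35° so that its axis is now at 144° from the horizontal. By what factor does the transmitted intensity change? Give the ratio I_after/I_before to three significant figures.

I_new/I_old ≈ 3.29

Before rotation:
I₁ = I₀ cos²(119° − 63°) = I₀ cos²(56°) = 0.3127 I₀.
I₂ = I₁ cos²(179° − 119°) = 0.3127 I₀ · cos²(60°) = 0.07817 I₀.
After rotation:
I₁ = I₀ cos²(119° − 63°) = I₀ cos²(56°) = 0.3127 I₀.
I₂ = I₁ cos²(144° − 119°) = 0.3127 I₀ · cos²(25°) = 0.2568 I₀.
Ratio = 0.2568 / 0.07817 = 3.286.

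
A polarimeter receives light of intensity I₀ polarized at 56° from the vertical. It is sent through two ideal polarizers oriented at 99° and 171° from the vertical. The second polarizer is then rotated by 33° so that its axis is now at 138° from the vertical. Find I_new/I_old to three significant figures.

I_new/I_old ≈ 6.32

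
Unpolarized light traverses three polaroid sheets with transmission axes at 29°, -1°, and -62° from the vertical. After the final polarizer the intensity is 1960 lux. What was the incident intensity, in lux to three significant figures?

I₀ ≈ 2.22e4 lux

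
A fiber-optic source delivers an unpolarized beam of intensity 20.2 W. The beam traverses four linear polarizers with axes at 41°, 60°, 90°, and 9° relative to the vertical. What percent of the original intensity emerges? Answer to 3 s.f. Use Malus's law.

Unpolarized light through the first polarizer → I₁ = 20.2 W/2 = 10.1 W, polarized at 41°.
I₂ = I₁ · cos²(19°) = 10.1 · 0.894 = 9.029 W.
I₃ = I₂ · cos²(30°) = 9.029 · 0.75 = 6.772 W.
I₄ = I₃ · cos²(81°) = 6.772 · 0.02447 = 0.1657 W.
That is 0.8204% of the incident intensity.

≈ 0.820%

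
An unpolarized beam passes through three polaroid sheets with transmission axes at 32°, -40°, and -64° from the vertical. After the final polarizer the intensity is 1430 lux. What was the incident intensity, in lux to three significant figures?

Unpolarized light through the first polarizer → I₁ = ½ I₀, now polarized at 32°.
I₂ = I₁ cos²(-40° − 32°) = 0.5 I₀ · cos²(72°) = 0.04775 I₀.
I₃ = I₂ cos²(-64° + 40°) = 0.04775 I₀ · cos²(24°) = 0.03985 I₀.
So 1430 lux = 0.03985 I₀, giving I₀ = 1430/0.03985 = 3.589e+04 lux.

I₀ ≈ 3.59e4 lux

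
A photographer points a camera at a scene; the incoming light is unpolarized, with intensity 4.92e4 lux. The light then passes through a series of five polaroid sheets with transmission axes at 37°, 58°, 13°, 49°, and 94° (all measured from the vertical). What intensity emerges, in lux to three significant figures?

I ≈ 3510 lux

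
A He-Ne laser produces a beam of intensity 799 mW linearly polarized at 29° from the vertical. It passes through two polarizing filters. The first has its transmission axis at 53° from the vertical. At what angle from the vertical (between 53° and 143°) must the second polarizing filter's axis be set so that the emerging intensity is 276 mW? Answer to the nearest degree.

θ ≈ 103°

By Malus's law, I₁ = I₀ cos²(53° − 29°) = I₀ cos²(24°) = 0.8346 I₀.
Target fraction: 276 / 799 mW = 0.3454 of I₀.
Need I₂/I₀ = 0.3454, so cos²(θ − 53°) = 0.3454 / 0.8346 = 0.4139.
θ − 53° = arccos(√0.4139) = 50.0°, giving θ ≈ 53 + 50.0 = 103.0°.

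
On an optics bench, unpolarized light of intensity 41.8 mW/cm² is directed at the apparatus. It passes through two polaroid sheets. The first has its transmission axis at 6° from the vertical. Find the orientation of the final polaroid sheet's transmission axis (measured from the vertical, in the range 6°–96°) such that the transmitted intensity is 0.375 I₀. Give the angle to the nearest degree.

Unpolarized light through the first polarizer → I₁ = ½ I₀, now polarized at 6°.
Need I₂/I₀ = 0.375, so cos²(θ − 6°) = 0.375 / 0.5 = 0.75.
θ − 6° = arccos(√0.75) = 30.0°, giving θ ≈ 6 + 30.0 = 36.0°.

θ ≈ 36°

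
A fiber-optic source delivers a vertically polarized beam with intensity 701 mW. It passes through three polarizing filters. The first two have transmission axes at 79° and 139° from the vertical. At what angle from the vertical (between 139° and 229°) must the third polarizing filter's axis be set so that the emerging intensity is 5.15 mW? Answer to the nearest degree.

θ ≈ 165°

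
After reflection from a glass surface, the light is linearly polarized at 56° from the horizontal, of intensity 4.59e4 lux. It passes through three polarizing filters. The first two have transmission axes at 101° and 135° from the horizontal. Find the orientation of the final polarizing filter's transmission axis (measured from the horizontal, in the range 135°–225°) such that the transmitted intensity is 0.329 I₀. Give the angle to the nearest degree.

I₁ = I₀ cos²(101° − 56°) = I₀ cos²(45°) = 0.5 I₀.
I₂ = I₁ cos²(135° − 101°) = 0.5 I₀ · cos²(34°) = 0.3437 I₀.
Need I₃/I₀ = 0.329, so cos²(θ − 135°) = 0.329 / 0.3437 = 0.9574.
θ − 135° = arccos(√0.9574) = 11.9°, giving θ ≈ 135 + 11.9 = 146.9°.

θ ≈ 147°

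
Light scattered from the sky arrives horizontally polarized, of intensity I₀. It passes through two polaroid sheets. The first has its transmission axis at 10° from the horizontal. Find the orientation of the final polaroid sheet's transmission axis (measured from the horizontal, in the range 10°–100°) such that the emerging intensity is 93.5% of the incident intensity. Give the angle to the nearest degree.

By Malus's law, I₁ = I₀ cos²(10° − 0°) = I₀ cos²(10°) = 0.9698 I₀.
Need I₂/I₀ = 0.935, so cos²(θ − 10°) = 0.935 / 0.9698 = 0.9641.
θ − 10° = arccos(√0.9641) = 10.9°, giving θ ≈ 10 + 10.9 = 20.9°.

θ ≈ 21°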